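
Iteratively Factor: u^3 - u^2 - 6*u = (u)*(u^2 - u - 6) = u*(u + 2)*(u - 3)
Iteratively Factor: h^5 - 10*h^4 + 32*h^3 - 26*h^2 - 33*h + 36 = (h - 3)*(h^4 - 7*h^3 + 11*h^2 + 7*h - 12) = (h - 3)*(h - 1)*(h^3 - 6*h^2 + 5*h + 12) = (h - 4)*(h - 3)*(h - 1)*(h^2 - 2*h - 3) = (h - 4)*(h - 3)^2*(h - 1)*(h + 1)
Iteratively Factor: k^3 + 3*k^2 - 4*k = (k)*(k^2 + 3*k - 4) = k*(k - 1)*(k + 4)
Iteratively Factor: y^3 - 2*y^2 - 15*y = (y - 5)*(y^2 + 3*y) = (y - 5)*(y + 3)*(y)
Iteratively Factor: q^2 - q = (q)*(q - 1)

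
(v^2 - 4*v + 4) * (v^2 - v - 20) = v^4 - 5*v^3 - 12*v^2 + 76*v - 80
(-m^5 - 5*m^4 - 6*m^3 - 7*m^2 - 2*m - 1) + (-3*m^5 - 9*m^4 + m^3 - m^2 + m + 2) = -4*m^5 - 14*m^4 - 5*m^3 - 8*m^2 - m + 1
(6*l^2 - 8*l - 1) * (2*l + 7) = 12*l^3 + 26*l^2 - 58*l - 7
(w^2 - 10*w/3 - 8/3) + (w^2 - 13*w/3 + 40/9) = 2*w^2 - 23*w/3 + 16/9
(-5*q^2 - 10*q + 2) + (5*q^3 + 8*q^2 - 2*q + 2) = 5*q^3 + 3*q^2 - 12*q + 4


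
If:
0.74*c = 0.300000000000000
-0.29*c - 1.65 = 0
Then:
No Solution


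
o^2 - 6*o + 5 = (o - 5)*(o - 1)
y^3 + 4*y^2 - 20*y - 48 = (y - 4)*(y + 2)*(y + 6)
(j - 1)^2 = j^2 - 2*j + 1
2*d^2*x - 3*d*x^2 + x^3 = x*(-2*d + x)*(-d + x)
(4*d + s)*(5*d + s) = 20*d^2 + 9*d*s + s^2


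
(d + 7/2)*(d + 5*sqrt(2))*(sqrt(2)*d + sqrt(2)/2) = sqrt(2)*d^3 + 4*sqrt(2)*d^2 + 10*d^2 + 7*sqrt(2)*d/4 + 40*d + 35/2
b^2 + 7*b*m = b*(b + 7*m)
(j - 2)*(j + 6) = j^2 + 4*j - 12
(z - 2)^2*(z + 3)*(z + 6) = z^4 + 5*z^3 - 14*z^2 - 36*z + 72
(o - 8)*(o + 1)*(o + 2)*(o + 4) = o^4 - o^3 - 42*o^2 - 104*o - 64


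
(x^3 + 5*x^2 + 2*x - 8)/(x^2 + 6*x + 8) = x - 1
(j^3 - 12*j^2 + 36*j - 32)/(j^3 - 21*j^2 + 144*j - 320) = (j^2 - 4*j + 4)/(j^2 - 13*j + 40)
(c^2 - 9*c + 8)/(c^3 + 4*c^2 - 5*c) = (c - 8)/(c*(c + 5))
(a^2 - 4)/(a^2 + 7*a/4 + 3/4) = 4*(a^2 - 4)/(4*a^2 + 7*a + 3)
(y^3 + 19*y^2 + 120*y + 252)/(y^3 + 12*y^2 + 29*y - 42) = (y + 6)/(y - 1)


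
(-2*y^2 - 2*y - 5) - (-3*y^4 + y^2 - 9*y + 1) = 3*y^4 - 3*y^2 + 7*y - 6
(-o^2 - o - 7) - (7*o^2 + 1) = -8*o^2 - o - 8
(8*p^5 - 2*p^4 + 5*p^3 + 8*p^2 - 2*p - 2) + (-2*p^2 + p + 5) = 8*p^5 - 2*p^4 + 5*p^3 + 6*p^2 - p + 3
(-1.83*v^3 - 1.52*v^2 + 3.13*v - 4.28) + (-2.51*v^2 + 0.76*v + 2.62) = -1.83*v^3 - 4.03*v^2 + 3.89*v - 1.66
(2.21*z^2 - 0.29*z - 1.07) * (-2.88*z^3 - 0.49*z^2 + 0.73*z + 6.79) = -6.3648*z^5 - 0.2477*z^4 + 4.837*z^3 + 15.3185*z^2 - 2.7502*z - 7.2653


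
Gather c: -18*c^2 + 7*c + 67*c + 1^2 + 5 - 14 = -18*c^2 + 74*c - 8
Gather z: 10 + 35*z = 35*z + 10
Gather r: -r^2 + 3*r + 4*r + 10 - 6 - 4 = -r^2 + 7*r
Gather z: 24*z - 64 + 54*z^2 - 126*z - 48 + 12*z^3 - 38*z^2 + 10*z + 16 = 12*z^3 + 16*z^2 - 92*z - 96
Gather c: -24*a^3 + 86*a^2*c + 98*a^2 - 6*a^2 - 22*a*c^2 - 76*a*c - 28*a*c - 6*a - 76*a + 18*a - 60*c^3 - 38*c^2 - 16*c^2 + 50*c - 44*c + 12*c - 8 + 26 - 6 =-24*a^3 + 92*a^2 - 64*a - 60*c^3 + c^2*(-22*a - 54) + c*(86*a^2 - 104*a + 18) + 12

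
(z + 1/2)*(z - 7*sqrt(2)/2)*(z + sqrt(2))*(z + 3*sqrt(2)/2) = z^4 - sqrt(2)*z^3 + z^3/2 - 29*z^2/2 - sqrt(2)*z^2/2 - 21*sqrt(2)*z/2 - 29*z/4 - 21*sqrt(2)/4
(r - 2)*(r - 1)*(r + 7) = r^3 + 4*r^2 - 19*r + 14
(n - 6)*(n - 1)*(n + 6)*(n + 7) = n^4 + 6*n^3 - 43*n^2 - 216*n + 252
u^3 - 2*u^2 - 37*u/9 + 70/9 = (u - 7/3)*(u - 5/3)*(u + 2)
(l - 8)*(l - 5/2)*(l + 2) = l^3 - 17*l^2/2 - l + 40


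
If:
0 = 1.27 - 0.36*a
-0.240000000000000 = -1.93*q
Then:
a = 3.53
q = 0.12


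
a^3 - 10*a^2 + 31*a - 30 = (a - 5)*(a - 3)*(a - 2)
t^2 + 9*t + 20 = (t + 4)*(t + 5)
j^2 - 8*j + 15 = (j - 5)*(j - 3)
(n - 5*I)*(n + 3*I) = n^2 - 2*I*n + 15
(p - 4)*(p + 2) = p^2 - 2*p - 8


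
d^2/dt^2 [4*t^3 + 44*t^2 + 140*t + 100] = 24*t + 88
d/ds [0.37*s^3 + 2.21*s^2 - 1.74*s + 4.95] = 1.11*s^2 + 4.42*s - 1.74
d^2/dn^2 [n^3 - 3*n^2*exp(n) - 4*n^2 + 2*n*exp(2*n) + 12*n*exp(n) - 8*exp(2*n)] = -3*n^2*exp(n) + 8*n*exp(2*n) + 6*n - 24*exp(2*n) + 18*exp(n) - 8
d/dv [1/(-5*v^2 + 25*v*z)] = (2*v/5 - z)/(v^2*(v - 5*z)^2)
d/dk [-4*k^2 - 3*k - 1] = -8*k - 3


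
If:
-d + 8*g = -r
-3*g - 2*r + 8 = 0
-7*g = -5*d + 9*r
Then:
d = 20/3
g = 16/39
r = 44/13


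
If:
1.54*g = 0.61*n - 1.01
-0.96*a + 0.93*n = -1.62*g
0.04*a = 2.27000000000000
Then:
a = 56.75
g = 13.34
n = 35.34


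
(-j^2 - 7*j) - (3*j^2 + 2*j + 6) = -4*j^2 - 9*j - 6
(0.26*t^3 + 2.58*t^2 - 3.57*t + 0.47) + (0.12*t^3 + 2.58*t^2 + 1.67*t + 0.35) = 0.38*t^3 + 5.16*t^2 - 1.9*t + 0.82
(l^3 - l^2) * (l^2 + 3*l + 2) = l^5 + 2*l^4 - l^3 - 2*l^2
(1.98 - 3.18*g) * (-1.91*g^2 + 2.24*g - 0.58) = 6.0738*g^3 - 10.905*g^2 + 6.2796*g - 1.1484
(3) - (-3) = 6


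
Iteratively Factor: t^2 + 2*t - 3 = (t - 1)*(t + 3)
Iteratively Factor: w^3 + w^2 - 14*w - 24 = (w - 4)*(w^2 + 5*w + 6) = (w - 4)*(w + 2)*(w + 3)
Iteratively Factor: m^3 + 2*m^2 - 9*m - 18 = (m + 3)*(m^2 - m - 6) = (m + 2)*(m + 3)*(m - 3)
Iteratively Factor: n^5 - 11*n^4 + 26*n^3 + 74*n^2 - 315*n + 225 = (n + 3)*(n^4 - 14*n^3 + 68*n^2 - 130*n + 75) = (n - 1)*(n + 3)*(n^3 - 13*n^2 + 55*n - 75) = (n - 3)*(n - 1)*(n + 3)*(n^2 - 10*n + 25) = (n - 5)*(n - 3)*(n - 1)*(n + 3)*(n - 5)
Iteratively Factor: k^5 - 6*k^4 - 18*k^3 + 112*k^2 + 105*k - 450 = (k + 3)*(k^4 - 9*k^3 + 9*k^2 + 85*k - 150) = (k - 2)*(k + 3)*(k^3 - 7*k^2 - 5*k + 75) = (k - 2)*(k + 3)^2*(k^2 - 10*k + 25) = (k - 5)*(k - 2)*(k + 3)^2*(k - 5)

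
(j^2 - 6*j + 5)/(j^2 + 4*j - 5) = (j - 5)/(j + 5)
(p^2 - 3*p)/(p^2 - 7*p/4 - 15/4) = 4*p/(4*p + 5)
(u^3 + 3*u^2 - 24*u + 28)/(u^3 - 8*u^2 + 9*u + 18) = (u^3 + 3*u^2 - 24*u + 28)/(u^3 - 8*u^2 + 9*u + 18)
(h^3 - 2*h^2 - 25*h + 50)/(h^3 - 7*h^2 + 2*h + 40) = (h^2 + 3*h - 10)/(h^2 - 2*h - 8)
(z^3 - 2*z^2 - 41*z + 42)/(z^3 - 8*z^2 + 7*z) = (z + 6)/z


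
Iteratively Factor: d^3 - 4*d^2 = (d - 4)*(d^2) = d*(d - 4)*(d)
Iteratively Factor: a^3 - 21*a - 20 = (a + 4)*(a^2 - 4*a - 5) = (a - 5)*(a + 4)*(a + 1)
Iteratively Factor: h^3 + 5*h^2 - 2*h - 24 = (h + 4)*(h^2 + h - 6) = (h + 3)*(h + 4)*(h - 2)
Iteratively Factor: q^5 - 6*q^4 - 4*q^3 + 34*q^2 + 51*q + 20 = (q - 4)*(q^4 - 2*q^3 - 12*q^2 - 14*q - 5) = (q - 4)*(q + 1)*(q^3 - 3*q^2 - 9*q - 5) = (q - 5)*(q - 4)*(q + 1)*(q^2 + 2*q + 1) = (q - 5)*(q - 4)*(q + 1)^2*(q + 1)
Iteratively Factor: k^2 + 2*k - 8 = (k + 4)*(k - 2)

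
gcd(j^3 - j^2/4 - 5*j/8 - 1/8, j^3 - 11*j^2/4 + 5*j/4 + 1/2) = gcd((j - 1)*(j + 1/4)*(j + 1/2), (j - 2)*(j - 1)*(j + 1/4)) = j^2 - 3*j/4 - 1/4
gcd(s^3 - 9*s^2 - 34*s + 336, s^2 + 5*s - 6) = s + 6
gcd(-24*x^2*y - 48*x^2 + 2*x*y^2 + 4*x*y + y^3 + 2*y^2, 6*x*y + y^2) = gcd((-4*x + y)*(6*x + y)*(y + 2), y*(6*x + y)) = 6*x + y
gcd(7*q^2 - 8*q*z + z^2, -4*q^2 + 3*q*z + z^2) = -q + z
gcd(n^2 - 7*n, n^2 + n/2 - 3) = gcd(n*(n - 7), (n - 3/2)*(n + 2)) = 1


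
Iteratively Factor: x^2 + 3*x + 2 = (x + 1)*(x + 2)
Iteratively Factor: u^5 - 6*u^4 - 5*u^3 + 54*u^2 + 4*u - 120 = (u - 5)*(u^4 - u^3 - 10*u^2 + 4*u + 24) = (u - 5)*(u + 2)*(u^3 - 3*u^2 - 4*u + 12) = (u - 5)*(u - 2)*(u + 2)*(u^2 - u - 6) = (u - 5)*(u - 3)*(u - 2)*(u + 2)*(u + 2)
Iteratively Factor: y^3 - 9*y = (y + 3)*(y^2 - 3*y) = y*(y + 3)*(y - 3)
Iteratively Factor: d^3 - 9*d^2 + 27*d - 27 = (d - 3)*(d^2 - 6*d + 9) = (d - 3)^2*(d - 3)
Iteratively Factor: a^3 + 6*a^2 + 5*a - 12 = (a - 1)*(a^2 + 7*a + 12) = (a - 1)*(a + 4)*(a + 3)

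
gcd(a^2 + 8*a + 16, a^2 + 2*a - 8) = a + 4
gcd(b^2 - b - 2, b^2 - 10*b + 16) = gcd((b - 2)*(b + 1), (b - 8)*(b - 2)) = b - 2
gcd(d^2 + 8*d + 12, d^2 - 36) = d + 6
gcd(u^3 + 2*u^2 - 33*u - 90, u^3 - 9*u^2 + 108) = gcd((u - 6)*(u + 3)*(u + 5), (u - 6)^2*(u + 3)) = u^2 - 3*u - 18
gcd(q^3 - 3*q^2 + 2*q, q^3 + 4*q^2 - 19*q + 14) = q^2 - 3*q + 2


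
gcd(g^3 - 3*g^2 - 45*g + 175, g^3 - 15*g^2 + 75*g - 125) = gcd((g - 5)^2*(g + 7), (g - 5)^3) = g^2 - 10*g + 25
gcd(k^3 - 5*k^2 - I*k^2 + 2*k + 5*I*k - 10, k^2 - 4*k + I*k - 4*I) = k + I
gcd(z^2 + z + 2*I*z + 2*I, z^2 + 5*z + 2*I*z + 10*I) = z + 2*I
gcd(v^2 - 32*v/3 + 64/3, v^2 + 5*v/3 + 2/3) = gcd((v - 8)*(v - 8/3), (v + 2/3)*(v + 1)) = 1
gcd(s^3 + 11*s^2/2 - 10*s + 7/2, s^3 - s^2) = s - 1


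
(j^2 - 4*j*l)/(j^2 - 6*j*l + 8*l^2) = j/(j - 2*l)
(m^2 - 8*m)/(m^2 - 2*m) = (m - 8)/(m - 2)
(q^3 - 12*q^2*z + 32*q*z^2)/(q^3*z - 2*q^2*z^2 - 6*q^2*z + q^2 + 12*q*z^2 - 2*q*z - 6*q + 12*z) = q*(q^2 - 12*q*z + 32*z^2)/(q^3*z - 2*q^2*z^2 - 6*q^2*z + q^2 + 12*q*z^2 - 2*q*z - 6*q + 12*z)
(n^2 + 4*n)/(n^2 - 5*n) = (n + 4)/(n - 5)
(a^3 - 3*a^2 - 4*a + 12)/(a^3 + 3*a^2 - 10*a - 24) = (a - 2)/(a + 4)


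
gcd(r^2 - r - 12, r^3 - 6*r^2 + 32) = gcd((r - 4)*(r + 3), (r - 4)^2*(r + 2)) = r - 4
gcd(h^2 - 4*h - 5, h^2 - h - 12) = 1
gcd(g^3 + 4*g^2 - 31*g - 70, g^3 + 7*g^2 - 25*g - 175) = g^2 + 2*g - 35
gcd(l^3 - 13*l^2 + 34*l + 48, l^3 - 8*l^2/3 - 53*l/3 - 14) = l^2 - 5*l - 6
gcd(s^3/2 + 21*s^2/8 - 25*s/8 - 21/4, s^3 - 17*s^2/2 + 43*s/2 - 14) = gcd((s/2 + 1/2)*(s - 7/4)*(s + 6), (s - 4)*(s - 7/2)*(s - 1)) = 1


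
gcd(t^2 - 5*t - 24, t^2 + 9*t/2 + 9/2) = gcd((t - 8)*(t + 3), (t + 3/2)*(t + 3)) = t + 3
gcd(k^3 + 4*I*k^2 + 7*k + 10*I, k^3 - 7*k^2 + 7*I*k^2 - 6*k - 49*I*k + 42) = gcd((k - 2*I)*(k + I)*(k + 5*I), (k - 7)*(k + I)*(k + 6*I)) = k + I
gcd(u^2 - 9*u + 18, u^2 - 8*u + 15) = u - 3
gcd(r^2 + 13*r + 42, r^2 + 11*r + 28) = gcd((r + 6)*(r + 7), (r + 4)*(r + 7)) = r + 7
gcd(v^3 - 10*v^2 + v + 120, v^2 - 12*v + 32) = v - 8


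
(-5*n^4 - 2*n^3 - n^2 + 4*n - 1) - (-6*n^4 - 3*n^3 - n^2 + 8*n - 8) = n^4 + n^3 - 4*n + 7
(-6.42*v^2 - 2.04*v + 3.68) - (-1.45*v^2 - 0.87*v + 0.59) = -4.97*v^2 - 1.17*v + 3.09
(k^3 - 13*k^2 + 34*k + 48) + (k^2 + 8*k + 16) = k^3 - 12*k^2 + 42*k + 64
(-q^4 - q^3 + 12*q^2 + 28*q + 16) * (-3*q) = 3*q^5 + 3*q^4 - 36*q^3 - 84*q^2 - 48*q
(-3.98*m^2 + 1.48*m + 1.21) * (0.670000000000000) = -2.6666*m^2 + 0.9916*m + 0.8107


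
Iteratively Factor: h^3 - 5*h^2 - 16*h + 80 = (h - 5)*(h^2 - 16) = (h - 5)*(h + 4)*(h - 4)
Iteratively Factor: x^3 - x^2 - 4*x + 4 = (x - 2)*(x^2 + x - 2) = (x - 2)*(x - 1)*(x + 2)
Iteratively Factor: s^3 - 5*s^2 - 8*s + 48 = (s + 3)*(s^2 - 8*s + 16) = (s - 4)*(s + 3)*(s - 4)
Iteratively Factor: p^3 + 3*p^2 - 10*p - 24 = (p - 3)*(p^2 + 6*p + 8) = (p - 3)*(p + 4)*(p + 2)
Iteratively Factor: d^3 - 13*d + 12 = (d + 4)*(d^2 - 4*d + 3) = (d - 3)*(d + 4)*(d - 1)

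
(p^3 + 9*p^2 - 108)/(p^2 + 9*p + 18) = (p^2 + 3*p - 18)/(p + 3)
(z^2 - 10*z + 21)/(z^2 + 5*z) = (z^2 - 10*z + 21)/(z*(z + 5))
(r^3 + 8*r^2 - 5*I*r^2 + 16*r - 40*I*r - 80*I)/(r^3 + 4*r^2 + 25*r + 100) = (r + 4)/(r + 5*I)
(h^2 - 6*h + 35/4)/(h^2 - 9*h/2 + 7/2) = (h - 5/2)/(h - 1)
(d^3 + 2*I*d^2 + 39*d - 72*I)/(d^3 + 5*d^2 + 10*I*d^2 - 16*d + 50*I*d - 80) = (d^2 - 6*I*d - 9)/(d^2 + d*(5 + 2*I) + 10*I)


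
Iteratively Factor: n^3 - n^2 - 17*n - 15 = (n - 5)*(n^2 + 4*n + 3) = (n - 5)*(n + 3)*(n + 1)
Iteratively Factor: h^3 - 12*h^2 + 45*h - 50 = (h - 5)*(h^2 - 7*h + 10) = (h - 5)*(h - 2)*(h - 5)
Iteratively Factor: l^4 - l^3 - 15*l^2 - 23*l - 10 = (l + 1)*(l^3 - 2*l^2 - 13*l - 10) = (l - 5)*(l + 1)*(l^2 + 3*l + 2) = (l - 5)*(l + 1)^2*(l + 2)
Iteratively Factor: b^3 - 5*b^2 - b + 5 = (b - 5)*(b^2 - 1) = (b - 5)*(b - 1)*(b + 1)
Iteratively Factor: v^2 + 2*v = (v)*(v + 2)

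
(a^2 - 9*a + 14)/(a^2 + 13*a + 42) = (a^2 - 9*a + 14)/(a^2 + 13*a + 42)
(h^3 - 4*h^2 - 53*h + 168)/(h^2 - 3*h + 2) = (h^3 - 4*h^2 - 53*h + 168)/(h^2 - 3*h + 2)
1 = 1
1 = 1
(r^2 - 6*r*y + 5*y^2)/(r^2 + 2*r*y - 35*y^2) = (r - y)/(r + 7*y)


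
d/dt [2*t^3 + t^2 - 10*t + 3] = 6*t^2 + 2*t - 10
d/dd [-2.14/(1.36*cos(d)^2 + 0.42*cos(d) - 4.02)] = -(5.8208*cos(d) + 0.8988)*sin(d)/(1.36*cos(d)^2 + 0.42*cos(d) - 4.02)^2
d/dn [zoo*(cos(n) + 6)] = zoo*sin(n)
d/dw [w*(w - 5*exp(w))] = -w*(5*exp(w) - 1) + w - 5*exp(w)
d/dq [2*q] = 2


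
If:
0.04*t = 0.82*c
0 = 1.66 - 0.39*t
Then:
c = 0.21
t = 4.26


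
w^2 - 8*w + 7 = (w - 7)*(w - 1)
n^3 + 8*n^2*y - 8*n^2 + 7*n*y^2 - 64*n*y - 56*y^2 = (n - 8)*(n + y)*(n + 7*y)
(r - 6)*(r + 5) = r^2 - r - 30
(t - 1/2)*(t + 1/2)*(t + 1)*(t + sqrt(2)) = t^4 + t^3 + sqrt(2)*t^3 - t^2/4 + sqrt(2)*t^2 - sqrt(2)*t/4 - t/4 - sqrt(2)/4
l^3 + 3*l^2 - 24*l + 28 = (l - 2)^2*(l + 7)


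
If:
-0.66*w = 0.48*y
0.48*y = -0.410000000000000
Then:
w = 0.62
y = -0.85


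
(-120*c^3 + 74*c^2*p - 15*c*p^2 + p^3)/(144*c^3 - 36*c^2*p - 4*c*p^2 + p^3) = (-5*c + p)/(6*c + p)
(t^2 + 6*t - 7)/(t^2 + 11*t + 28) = (t - 1)/(t + 4)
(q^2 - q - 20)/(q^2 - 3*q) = (q^2 - q - 20)/(q*(q - 3))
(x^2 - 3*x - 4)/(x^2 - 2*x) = (x^2 - 3*x - 4)/(x*(x - 2))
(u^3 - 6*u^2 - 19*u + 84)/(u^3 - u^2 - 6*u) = (u^2 - 3*u - 28)/(u*(u + 2))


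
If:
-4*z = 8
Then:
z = -2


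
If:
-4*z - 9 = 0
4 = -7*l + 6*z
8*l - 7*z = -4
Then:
No Solution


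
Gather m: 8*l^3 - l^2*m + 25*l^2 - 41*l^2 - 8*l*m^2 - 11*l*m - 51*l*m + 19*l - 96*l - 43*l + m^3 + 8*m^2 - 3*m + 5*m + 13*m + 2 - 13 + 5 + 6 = 8*l^3 - 16*l^2 - 120*l + m^3 + m^2*(8 - 8*l) + m*(-l^2 - 62*l + 15)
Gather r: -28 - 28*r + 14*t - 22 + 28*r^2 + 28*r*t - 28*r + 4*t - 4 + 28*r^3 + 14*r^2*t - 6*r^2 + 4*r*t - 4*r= 28*r^3 + r^2*(14*t + 22) + r*(32*t - 60) + 18*t - 54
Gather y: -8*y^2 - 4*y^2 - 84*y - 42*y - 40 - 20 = -12*y^2 - 126*y - 60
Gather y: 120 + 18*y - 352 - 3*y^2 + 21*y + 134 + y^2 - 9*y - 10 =-2*y^2 + 30*y - 108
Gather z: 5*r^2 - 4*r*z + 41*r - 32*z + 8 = 5*r^2 + 41*r + z*(-4*r - 32) + 8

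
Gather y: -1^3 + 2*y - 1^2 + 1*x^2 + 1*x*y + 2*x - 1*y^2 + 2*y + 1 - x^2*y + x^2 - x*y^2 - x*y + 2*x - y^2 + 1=2*x^2 + 4*x + y^2*(-x - 2) + y*(4 - x^2)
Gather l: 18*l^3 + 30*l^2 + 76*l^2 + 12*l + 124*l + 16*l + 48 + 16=18*l^3 + 106*l^2 + 152*l + 64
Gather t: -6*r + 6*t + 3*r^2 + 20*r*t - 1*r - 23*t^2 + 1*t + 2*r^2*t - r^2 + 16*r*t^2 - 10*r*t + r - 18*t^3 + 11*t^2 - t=2*r^2 - 6*r - 18*t^3 + t^2*(16*r - 12) + t*(2*r^2 + 10*r + 6)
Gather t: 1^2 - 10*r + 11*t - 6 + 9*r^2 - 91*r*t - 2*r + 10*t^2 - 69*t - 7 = 9*r^2 - 12*r + 10*t^2 + t*(-91*r - 58) - 12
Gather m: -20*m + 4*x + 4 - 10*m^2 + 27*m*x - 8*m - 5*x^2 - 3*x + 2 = -10*m^2 + m*(27*x - 28) - 5*x^2 + x + 6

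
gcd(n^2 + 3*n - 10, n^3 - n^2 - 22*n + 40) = n^2 + 3*n - 10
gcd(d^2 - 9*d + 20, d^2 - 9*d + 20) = d^2 - 9*d + 20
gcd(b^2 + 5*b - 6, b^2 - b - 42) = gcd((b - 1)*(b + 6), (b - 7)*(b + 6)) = b + 6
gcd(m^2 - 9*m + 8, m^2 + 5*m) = 1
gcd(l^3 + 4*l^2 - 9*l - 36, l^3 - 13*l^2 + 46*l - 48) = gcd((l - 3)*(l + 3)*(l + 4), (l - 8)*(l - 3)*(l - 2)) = l - 3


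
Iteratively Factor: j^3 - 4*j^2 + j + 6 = (j + 1)*(j^2 - 5*j + 6) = (j - 3)*(j + 1)*(j - 2)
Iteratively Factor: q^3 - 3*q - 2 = (q - 2)*(q^2 + 2*q + 1) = (q - 2)*(q + 1)*(q + 1)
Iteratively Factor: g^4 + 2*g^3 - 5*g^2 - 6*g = (g - 2)*(g^3 + 4*g^2 + 3*g) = g*(g - 2)*(g^2 + 4*g + 3) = g*(g - 2)*(g + 1)*(g + 3)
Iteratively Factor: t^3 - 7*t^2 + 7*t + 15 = (t - 5)*(t^2 - 2*t - 3) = (t - 5)*(t + 1)*(t - 3)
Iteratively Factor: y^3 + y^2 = (y)*(y^2 + y) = y*(y + 1)*(y)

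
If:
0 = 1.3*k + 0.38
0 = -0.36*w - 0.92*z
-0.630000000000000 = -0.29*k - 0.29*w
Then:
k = -0.29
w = 2.46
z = -0.96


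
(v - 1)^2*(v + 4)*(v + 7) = v^4 + 9*v^3 + 7*v^2 - 45*v + 28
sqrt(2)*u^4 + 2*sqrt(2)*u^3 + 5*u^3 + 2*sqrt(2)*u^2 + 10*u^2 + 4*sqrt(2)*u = u*(u + 2)*(u + 2*sqrt(2))*(sqrt(2)*u + 1)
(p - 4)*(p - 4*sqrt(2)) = p^2 - 4*sqrt(2)*p - 4*p + 16*sqrt(2)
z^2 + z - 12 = (z - 3)*(z + 4)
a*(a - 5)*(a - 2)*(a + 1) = a^4 - 6*a^3 + 3*a^2 + 10*a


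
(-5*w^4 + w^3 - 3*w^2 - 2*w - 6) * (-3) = 15*w^4 - 3*w^3 + 9*w^2 + 6*w + 18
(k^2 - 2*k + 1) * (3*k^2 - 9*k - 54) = 3*k^4 - 15*k^3 - 33*k^2 + 99*k - 54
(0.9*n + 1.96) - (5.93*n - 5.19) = 7.15 - 5.03*n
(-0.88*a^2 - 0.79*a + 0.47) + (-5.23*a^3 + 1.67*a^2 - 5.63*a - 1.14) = -5.23*a^3 + 0.79*a^2 - 6.42*a - 0.67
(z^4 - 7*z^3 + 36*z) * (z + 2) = z^5 - 5*z^4 - 14*z^3 + 36*z^2 + 72*z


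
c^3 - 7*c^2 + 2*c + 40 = (c - 5)*(c - 4)*(c + 2)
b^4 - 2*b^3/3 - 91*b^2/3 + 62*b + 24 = (b - 4)*(b - 3)*(b + 1/3)*(b + 6)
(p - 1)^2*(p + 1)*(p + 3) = p^4 + 2*p^3 - 4*p^2 - 2*p + 3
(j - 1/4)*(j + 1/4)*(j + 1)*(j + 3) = j^4 + 4*j^3 + 47*j^2/16 - j/4 - 3/16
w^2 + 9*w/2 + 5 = (w + 2)*(w + 5/2)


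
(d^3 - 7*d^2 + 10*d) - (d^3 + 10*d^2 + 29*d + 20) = -17*d^2 - 19*d - 20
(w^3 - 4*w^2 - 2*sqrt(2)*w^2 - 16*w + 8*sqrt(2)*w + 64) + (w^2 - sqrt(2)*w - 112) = w^3 - 3*w^2 - 2*sqrt(2)*w^2 - 16*w + 7*sqrt(2)*w - 48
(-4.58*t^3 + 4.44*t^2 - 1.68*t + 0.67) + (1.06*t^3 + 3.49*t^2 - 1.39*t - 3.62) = -3.52*t^3 + 7.93*t^2 - 3.07*t - 2.95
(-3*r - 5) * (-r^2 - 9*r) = 3*r^3 + 32*r^2 + 45*r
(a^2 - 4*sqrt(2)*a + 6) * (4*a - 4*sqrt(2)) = 4*a^3 - 20*sqrt(2)*a^2 + 56*a - 24*sqrt(2)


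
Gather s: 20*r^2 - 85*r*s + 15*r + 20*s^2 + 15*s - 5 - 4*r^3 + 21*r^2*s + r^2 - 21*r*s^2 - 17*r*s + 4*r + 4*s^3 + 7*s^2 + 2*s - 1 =-4*r^3 + 21*r^2 + 19*r + 4*s^3 + s^2*(27 - 21*r) + s*(21*r^2 - 102*r + 17) - 6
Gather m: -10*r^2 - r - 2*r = -10*r^2 - 3*r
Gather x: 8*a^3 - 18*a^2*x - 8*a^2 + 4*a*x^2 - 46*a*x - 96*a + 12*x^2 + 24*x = 8*a^3 - 8*a^2 - 96*a + x^2*(4*a + 12) + x*(-18*a^2 - 46*a + 24)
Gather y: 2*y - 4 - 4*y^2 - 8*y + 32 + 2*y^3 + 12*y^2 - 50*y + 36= 2*y^3 + 8*y^2 - 56*y + 64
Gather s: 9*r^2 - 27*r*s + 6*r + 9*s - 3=9*r^2 + 6*r + s*(9 - 27*r) - 3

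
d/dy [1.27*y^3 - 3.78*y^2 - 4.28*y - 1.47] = 3.81*y^2 - 7.56*y - 4.28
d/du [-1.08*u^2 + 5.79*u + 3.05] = 5.79 - 2.16*u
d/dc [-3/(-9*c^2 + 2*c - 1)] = 6*(1 - 9*c)/(9*c^2 - 2*c + 1)^2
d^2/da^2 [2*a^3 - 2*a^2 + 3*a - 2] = 12*a - 4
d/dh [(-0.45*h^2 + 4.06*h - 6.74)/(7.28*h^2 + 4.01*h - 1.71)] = (-31.3613*h^2 + 99.6734*h + 20.0848)/(52.9984*h^4 + 58.3856*h^3 - 8.8175*h^2 - 13.7142*h + 2.9241)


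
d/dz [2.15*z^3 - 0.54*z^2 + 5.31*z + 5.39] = 6.45*z^2 - 1.08*z + 5.31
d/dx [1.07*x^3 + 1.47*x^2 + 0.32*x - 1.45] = 3.21*x^2 + 2.94*x + 0.32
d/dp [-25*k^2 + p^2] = 2*p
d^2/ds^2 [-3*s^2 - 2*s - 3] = -6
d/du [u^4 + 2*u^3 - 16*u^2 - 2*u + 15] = 4*u^3 + 6*u^2 - 32*u - 2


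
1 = 1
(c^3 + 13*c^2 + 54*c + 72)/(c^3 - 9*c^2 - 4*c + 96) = (c^2 + 10*c + 24)/(c^2 - 12*c + 32)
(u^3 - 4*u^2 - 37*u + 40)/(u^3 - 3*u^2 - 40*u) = (u - 1)/u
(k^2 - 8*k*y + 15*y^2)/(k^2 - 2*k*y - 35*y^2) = (-k^2 + 8*k*y - 15*y^2)/(-k^2 + 2*k*y + 35*y^2)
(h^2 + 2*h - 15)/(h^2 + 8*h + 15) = (h - 3)/(h + 3)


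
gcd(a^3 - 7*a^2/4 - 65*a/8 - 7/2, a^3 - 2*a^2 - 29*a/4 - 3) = a^2 - 7*a/2 - 2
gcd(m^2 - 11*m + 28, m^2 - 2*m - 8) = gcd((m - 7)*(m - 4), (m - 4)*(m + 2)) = m - 4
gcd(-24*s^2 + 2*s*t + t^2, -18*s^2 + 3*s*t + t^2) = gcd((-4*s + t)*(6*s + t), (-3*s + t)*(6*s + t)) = 6*s + t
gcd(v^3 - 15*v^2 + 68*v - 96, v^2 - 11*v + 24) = v^2 - 11*v + 24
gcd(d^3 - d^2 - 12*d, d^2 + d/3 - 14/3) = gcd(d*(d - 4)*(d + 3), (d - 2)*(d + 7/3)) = 1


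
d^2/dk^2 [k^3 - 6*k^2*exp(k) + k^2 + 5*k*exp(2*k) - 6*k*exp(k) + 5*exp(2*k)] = -6*k^2*exp(k) + 20*k*exp(2*k) - 30*k*exp(k) + 6*k + 40*exp(2*k) - 24*exp(k) + 2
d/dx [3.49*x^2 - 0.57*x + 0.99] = 6.98*x - 0.57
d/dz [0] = 0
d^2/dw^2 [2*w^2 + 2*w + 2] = 4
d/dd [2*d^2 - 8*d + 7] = 4*d - 8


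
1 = 1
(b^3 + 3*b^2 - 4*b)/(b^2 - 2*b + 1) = b*(b + 4)/(b - 1)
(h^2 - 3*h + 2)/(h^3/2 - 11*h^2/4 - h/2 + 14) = 4*(h^2 - 3*h + 2)/(2*h^3 - 11*h^2 - 2*h + 56)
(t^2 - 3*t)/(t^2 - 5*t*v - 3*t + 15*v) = t/(t - 5*v)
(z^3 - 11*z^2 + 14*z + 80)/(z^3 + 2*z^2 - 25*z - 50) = (z - 8)/(z + 5)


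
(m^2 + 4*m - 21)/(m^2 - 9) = (m + 7)/(m + 3)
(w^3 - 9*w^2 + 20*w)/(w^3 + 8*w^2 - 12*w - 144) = w*(w - 5)/(w^2 + 12*w + 36)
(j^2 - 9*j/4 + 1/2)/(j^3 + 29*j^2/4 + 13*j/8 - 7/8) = 2*(j - 2)/(2*j^2 + 15*j + 7)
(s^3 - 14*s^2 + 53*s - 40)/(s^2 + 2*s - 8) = (s^3 - 14*s^2 + 53*s - 40)/(s^2 + 2*s - 8)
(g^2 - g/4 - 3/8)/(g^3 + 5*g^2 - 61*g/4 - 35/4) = (4*g - 3)/(2*(2*g^2 + 9*g - 35))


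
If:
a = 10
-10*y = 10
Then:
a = 10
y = -1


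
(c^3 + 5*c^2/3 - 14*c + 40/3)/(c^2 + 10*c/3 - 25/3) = (3*c^2 - 10*c + 8)/(3*c - 5)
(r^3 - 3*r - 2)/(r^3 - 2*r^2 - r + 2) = (r + 1)/(r - 1)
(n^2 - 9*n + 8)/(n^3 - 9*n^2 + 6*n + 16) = (n - 1)/(n^2 - n - 2)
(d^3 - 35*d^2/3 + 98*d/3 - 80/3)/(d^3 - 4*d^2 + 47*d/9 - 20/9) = 3*(d^2 - 10*d + 16)/(3*d^2 - 7*d + 4)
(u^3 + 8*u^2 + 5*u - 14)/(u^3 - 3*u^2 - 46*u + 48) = (u^2 + 9*u + 14)/(u^2 - 2*u - 48)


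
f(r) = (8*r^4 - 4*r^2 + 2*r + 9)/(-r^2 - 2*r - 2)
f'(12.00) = -175.96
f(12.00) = -972.62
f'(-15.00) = 256.07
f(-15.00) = -2051.16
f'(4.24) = -51.84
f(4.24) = -88.94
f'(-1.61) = 54.63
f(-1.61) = -35.83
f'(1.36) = -7.44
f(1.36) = -4.82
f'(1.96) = -16.10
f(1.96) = -11.84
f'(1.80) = -13.72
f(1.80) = -9.46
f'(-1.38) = 46.05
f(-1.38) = -24.15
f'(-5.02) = 97.52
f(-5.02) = -290.12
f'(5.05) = -64.76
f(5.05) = -136.16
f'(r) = (2*r + 2)*(8*r^4 - 4*r^2 + 2*r + 9)/(-r^2 - 2*r - 2)^2 + (32*r^3 - 8*r + 2)/(-r^2 - 2*r - 2) = 2*(-8*r^5 - 24*r^4 - 32*r^3 + 5*r^2 + 17*r + 7)/(r^4 + 4*r^3 + 8*r^2 + 8*r + 4)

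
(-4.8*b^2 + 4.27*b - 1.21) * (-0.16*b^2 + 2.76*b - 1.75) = 0.768*b^4 - 13.9312*b^3 + 20.3788*b^2 - 10.8121*b + 2.1175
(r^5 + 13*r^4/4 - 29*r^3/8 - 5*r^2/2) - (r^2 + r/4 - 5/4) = r^5 + 13*r^4/4 - 29*r^3/8 - 7*r^2/2 - r/4 + 5/4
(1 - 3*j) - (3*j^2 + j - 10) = -3*j^2 - 4*j + 11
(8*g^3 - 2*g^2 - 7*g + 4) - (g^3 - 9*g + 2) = 7*g^3 - 2*g^2 + 2*g + 2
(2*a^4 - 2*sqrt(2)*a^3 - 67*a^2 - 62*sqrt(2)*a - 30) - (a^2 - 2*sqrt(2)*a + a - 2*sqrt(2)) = 2*a^4 - 2*sqrt(2)*a^3 - 68*a^2 - 60*sqrt(2)*a - a - 30 + 2*sqrt(2)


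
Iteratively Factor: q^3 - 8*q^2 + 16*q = (q - 4)*(q^2 - 4*q) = (q - 4)^2*(q)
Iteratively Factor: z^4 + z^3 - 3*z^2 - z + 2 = (z + 1)*(z^3 - 3*z + 2) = (z - 1)*(z + 1)*(z^2 + z - 2) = (z - 1)^2*(z + 1)*(z + 2)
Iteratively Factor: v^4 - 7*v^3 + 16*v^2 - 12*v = (v)*(v^3 - 7*v^2 + 16*v - 12) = v*(v - 2)*(v^2 - 5*v + 6) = v*(v - 3)*(v - 2)*(v - 2)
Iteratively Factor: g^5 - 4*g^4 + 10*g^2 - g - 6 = (g - 3)*(g^4 - g^3 - 3*g^2 + g + 2) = (g - 3)*(g + 1)*(g^3 - 2*g^2 - g + 2) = (g - 3)*(g - 2)*(g + 1)*(g^2 - 1) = (g - 3)*(g - 2)*(g - 1)*(g + 1)*(g + 1)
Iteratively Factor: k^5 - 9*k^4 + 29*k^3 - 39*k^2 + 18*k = (k - 3)*(k^4 - 6*k^3 + 11*k^2 - 6*k) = (k - 3)*(k - 2)*(k^3 - 4*k^2 + 3*k) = k*(k - 3)*(k - 2)*(k^2 - 4*k + 3) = k*(k - 3)*(k - 2)*(k - 1)*(k - 3)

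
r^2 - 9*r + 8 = (r - 8)*(r - 1)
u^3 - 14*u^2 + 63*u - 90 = (u - 6)*(u - 5)*(u - 3)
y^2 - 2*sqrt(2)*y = y*(y - 2*sqrt(2))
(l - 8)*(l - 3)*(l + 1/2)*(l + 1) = l^4 - 19*l^3/2 + 8*l^2 + 61*l/2 + 12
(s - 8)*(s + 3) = s^2 - 5*s - 24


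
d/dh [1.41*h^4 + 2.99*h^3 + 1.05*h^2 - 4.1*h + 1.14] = 5.64*h^3 + 8.97*h^2 + 2.1*h - 4.1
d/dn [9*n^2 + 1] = 18*n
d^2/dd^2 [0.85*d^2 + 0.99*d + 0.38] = 1.70000000000000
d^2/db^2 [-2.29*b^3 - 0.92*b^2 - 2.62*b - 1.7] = -13.74*b - 1.84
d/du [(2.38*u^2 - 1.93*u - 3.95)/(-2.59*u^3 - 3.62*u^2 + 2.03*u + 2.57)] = (6.1642*u^4 - 9.9974*u^3 - 32.8467*u^2 - 16.3648*u + 3.0584)/(6.7081*u^6 + 18.7516*u^5 + 2.589*u^4 - 28.0098*u^3 - 14.4859*u^2 + 10.4342*u + 6.6049)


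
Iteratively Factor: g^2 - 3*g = (g)*(g - 3)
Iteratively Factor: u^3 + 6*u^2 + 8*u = (u)*(u^2 + 6*u + 8) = u*(u + 4)*(u + 2)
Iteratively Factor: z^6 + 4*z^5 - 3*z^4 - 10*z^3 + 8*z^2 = (z - 1)*(z^5 + 5*z^4 + 2*z^3 - 8*z^2) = (z - 1)*(z + 4)*(z^4 + z^3 - 2*z^2) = (z - 1)*(z + 2)*(z + 4)*(z^3 - z^2) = (z - 1)^2*(z + 2)*(z + 4)*(z^2) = z*(z - 1)^2*(z + 2)*(z + 4)*(z)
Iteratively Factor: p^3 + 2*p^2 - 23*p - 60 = (p - 5)*(p^2 + 7*p + 12) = (p - 5)*(p + 4)*(p + 3)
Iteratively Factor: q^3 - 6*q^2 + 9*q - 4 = (q - 1)*(q^2 - 5*q + 4) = (q - 1)^2*(q - 4)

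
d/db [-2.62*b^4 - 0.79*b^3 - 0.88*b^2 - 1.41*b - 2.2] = -10.48*b^3 - 2.37*b^2 - 1.76*b - 1.41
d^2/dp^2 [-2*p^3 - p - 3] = -12*p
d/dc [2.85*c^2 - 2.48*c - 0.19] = 5.7*c - 2.48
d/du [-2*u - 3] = -2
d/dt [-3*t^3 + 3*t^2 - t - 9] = -9*t^2 + 6*t - 1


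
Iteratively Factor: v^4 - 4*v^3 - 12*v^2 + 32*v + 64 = (v - 4)*(v^3 - 12*v - 16) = (v - 4)*(v + 2)*(v^2 - 2*v - 8) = (v - 4)*(v + 2)^2*(v - 4)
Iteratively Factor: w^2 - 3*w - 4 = (w + 1)*(w - 4)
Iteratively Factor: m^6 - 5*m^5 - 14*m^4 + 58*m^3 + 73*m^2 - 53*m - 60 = (m - 4)*(m^5 - m^4 - 18*m^3 - 14*m^2 + 17*m + 15) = (m - 4)*(m - 1)*(m^4 - 18*m^2 - 32*m - 15) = (m - 4)*(m - 1)*(m + 1)*(m^3 - m^2 - 17*m - 15) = (m - 5)*(m - 4)*(m - 1)*(m + 1)*(m^2 + 4*m + 3) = (m - 5)*(m - 4)*(m - 1)*(m + 1)^2*(m + 3)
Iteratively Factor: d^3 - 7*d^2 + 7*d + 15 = (d + 1)*(d^2 - 8*d + 15) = (d - 5)*(d + 1)*(d - 3)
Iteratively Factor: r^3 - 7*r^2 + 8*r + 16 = (r - 4)*(r^2 - 3*r - 4) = (r - 4)*(r + 1)*(r - 4)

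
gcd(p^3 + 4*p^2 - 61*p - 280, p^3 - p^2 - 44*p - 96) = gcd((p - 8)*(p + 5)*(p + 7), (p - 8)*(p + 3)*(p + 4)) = p - 8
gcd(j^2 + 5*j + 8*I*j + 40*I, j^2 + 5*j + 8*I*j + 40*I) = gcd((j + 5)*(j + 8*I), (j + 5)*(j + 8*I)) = j^2 + j*(5 + 8*I) + 40*I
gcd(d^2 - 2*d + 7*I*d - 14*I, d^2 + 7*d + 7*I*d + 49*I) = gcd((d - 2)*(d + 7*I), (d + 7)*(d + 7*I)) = d + 7*I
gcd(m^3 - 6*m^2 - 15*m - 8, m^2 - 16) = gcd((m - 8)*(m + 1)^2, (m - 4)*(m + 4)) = 1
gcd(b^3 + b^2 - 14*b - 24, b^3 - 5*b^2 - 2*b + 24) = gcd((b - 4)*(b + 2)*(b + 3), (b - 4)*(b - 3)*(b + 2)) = b^2 - 2*b - 8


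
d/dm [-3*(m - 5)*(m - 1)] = 18 - 6*m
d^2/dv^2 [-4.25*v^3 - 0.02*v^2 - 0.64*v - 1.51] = -25.5*v - 0.04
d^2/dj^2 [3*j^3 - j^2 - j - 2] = 18*j - 2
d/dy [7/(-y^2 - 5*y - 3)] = 7*(2*y + 5)/(y^2 + 5*y + 3)^2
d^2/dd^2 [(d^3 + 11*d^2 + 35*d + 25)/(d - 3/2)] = 4*(4*d^3 - 18*d^2 + 27*d + 409)/(8*d^3 - 36*d^2 + 54*d - 27)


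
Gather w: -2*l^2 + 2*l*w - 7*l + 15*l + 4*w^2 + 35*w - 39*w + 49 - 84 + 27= -2*l^2 + 8*l + 4*w^2 + w*(2*l - 4) - 8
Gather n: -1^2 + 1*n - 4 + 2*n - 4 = 3*n - 9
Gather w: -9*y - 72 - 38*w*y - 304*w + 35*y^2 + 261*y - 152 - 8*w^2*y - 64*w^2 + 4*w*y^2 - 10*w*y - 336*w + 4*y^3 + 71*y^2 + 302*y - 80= w^2*(-8*y - 64) + w*(4*y^2 - 48*y - 640) + 4*y^3 + 106*y^2 + 554*y - 304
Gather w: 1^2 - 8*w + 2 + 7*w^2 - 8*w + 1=7*w^2 - 16*w + 4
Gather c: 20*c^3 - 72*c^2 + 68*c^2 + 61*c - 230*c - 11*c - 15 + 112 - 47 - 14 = 20*c^3 - 4*c^2 - 180*c + 36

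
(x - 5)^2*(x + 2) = x^3 - 8*x^2 + 5*x + 50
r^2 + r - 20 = (r - 4)*(r + 5)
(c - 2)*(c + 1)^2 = c^3 - 3*c - 2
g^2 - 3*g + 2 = (g - 2)*(g - 1)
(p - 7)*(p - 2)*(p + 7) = p^3 - 2*p^2 - 49*p + 98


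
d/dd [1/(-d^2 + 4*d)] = 2*(d - 2)/(d^2*(d - 4)^2)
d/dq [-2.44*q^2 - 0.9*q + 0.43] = -4.88*q - 0.9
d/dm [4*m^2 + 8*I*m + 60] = 8*m + 8*I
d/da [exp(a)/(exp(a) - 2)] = -2*exp(a)/(exp(2*a) - 4*exp(a) + 4)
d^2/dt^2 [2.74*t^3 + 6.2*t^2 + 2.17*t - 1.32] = 16.44*t + 12.4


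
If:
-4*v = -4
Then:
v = 1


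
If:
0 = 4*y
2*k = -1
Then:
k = -1/2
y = 0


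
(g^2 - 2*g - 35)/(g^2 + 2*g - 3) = (g^2 - 2*g - 35)/(g^2 + 2*g - 3)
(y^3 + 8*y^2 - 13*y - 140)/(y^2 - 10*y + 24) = (y^2 + 12*y + 35)/(y - 6)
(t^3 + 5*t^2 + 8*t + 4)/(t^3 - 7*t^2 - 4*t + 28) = (t^2 + 3*t + 2)/(t^2 - 9*t + 14)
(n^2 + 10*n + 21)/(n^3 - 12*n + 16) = (n^2 + 10*n + 21)/(n^3 - 12*n + 16)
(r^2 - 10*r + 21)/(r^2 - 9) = (r - 7)/(r + 3)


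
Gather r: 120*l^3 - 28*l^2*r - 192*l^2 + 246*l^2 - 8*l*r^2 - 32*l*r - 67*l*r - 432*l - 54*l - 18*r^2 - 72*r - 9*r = 120*l^3 + 54*l^2 - 486*l + r^2*(-8*l - 18) + r*(-28*l^2 - 99*l - 81)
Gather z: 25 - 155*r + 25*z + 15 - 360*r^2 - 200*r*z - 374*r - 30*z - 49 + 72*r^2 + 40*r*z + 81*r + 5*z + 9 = -288*r^2 - 160*r*z - 448*r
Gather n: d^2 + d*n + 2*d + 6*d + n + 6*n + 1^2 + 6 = d^2 + 8*d + n*(d + 7) + 7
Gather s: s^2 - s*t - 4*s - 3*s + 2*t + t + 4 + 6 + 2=s^2 + s*(-t - 7) + 3*t + 12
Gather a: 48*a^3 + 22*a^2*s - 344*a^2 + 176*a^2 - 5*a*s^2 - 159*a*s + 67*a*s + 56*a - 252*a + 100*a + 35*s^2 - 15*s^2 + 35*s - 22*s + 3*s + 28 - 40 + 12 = 48*a^3 + a^2*(22*s - 168) + a*(-5*s^2 - 92*s - 96) + 20*s^2 + 16*s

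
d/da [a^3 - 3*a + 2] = 3*a^2 - 3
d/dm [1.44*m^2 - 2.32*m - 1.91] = 2.88*m - 2.32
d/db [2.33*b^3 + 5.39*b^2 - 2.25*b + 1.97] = 6.99*b^2 + 10.78*b - 2.25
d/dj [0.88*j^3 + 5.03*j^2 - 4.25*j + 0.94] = 2.64*j^2 + 10.06*j - 4.25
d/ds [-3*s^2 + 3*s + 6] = 3 - 6*s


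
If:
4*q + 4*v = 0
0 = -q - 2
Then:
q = -2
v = 2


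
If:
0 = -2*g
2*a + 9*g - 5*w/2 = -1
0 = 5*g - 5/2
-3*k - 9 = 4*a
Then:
No Solution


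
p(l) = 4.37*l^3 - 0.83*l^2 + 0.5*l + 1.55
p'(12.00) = 1868.42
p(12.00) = 7439.39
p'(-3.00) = 123.47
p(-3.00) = -125.41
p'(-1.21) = 21.70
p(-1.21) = -8.01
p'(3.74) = 177.67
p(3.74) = 220.42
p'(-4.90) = 323.41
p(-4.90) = -534.95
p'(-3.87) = 203.27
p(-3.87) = -266.10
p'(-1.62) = 37.60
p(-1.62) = -20.02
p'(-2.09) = 61.24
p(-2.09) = -43.02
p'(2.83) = 100.80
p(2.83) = 95.36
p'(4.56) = 265.53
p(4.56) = 400.93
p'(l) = 13.11*l^2 - 1.66*l + 0.5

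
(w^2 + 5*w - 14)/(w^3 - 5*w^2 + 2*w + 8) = (w + 7)/(w^2 - 3*w - 4)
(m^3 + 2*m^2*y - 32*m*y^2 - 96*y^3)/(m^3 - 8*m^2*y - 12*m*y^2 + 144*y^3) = (-m - 4*y)/(-m + 6*y)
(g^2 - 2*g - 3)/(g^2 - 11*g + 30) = (g^2 - 2*g - 3)/(g^2 - 11*g + 30)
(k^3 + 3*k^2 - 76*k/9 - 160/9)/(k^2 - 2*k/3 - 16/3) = (3*k^2 + 17*k + 20)/(3*(k + 2))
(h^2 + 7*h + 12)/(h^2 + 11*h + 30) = (h^2 + 7*h + 12)/(h^2 + 11*h + 30)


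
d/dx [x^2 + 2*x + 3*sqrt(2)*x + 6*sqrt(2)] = 2*x + 2 + 3*sqrt(2)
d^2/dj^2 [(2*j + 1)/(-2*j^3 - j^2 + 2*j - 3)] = 2*(-4*(2*j + 1)*(3*j^2 + j - 1)^2 + (12*j^2 + 4*j + (2*j + 1)*(6*j + 1) - 4)*(2*j^3 + j^2 - 2*j + 3))/(2*j^3 + j^2 - 2*j + 3)^3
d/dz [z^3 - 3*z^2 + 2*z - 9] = 3*z^2 - 6*z + 2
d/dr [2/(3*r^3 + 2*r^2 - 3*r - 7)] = 2*(-9*r^2 - 4*r + 3)/(3*r^3 + 2*r^2 - 3*r - 7)^2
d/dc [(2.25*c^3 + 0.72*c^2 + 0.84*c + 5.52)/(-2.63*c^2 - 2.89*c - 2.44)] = (-5.9175*c^4 - 13.005*c^3 - 16.3416*c^2 + 25.5216*c + 13.9032)/(6.9169*c^4 + 15.2014*c^3 + 21.1865*c^2 + 14.1032*c + 5.9536)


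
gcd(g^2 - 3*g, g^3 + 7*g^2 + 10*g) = g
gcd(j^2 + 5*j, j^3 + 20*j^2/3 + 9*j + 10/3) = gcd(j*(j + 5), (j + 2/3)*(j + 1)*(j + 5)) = j + 5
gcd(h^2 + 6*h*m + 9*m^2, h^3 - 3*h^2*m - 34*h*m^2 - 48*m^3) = h + 3*m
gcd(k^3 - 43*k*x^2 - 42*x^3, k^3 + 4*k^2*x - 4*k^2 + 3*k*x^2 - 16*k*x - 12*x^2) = k + x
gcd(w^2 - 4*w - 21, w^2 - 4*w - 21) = w^2 - 4*w - 21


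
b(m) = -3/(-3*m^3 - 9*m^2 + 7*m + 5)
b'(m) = -3*(9*m^2 + 18*m - 7)/(-3*m^3 - 9*m^2 + 7*m + 5)^2 = 3*(-9*m^2 - 18*m + 7)/(3*m^3 + 9*m^2 - 7*m - 5)^2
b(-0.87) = 0.51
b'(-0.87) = 1.35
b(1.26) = 0.46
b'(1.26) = -2.15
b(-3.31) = 0.38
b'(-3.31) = -1.51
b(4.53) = 0.01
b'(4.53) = -0.00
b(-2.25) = 0.14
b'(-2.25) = 0.01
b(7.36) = 0.00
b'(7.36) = -0.00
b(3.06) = 0.02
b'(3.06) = -0.02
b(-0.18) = -0.87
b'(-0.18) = 2.48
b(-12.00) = 0.00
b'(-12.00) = 0.00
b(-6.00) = -0.01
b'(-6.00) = -0.00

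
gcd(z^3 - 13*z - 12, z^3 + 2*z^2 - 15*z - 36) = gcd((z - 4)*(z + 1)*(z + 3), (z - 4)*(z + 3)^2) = z^2 - z - 12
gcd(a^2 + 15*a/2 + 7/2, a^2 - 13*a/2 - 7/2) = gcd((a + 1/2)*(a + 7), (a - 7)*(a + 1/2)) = a + 1/2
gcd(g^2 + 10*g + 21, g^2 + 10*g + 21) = g^2 + 10*g + 21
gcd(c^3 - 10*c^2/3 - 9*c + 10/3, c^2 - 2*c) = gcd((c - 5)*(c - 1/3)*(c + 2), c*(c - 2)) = 1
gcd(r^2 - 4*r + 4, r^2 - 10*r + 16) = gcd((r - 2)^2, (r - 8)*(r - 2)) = r - 2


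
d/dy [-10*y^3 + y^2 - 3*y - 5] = -30*y^2 + 2*y - 3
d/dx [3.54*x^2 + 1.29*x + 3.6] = 7.08*x + 1.29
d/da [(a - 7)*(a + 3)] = 2*a - 4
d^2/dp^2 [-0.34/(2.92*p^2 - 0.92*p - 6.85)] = (-5.797952*p^2 + 1.826752*p + 0.34*(5.84*p - 0.92)*(11.68*p - 1.84) + 13.60136)/(-2.92*p^2 + 0.92*p + 6.85)^3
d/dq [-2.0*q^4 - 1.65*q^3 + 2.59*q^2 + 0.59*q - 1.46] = -8.0*q^3 - 4.95*q^2 + 5.18*q + 0.59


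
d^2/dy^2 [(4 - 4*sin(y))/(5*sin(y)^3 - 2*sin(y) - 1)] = 4*(-100*sin(y)^7 + 225*sin(y)^6 + 110*sin(y)^5 - 385*sin(y)^4 + 65*sin(y)^3 + 126*sin(y)^2 - 33*sin(y) - 12)/(-5*sin(y)^3 + 2*sin(y) + 1)^3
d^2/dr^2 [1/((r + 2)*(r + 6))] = 2*((r + 2)^2 + (r + 2)*(r + 6) + (r + 6)^2)/((r + 2)^3*(r + 6)^3)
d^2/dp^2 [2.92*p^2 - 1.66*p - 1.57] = 5.84000000000000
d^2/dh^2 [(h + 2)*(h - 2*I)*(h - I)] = 6*h + 4 - 6*I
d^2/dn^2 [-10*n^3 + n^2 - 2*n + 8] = 2 - 60*n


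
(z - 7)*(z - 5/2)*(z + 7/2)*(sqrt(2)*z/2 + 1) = sqrt(2)*z^4/2 - 3*sqrt(2)*z^3 + z^3 - 63*sqrt(2)*z^2/8 - 6*z^2 - 63*z/4 + 245*sqrt(2)*z/8 + 245/4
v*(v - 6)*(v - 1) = v^3 - 7*v^2 + 6*v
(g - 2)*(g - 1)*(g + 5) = g^3 + 2*g^2 - 13*g + 10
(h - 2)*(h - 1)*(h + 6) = h^3 + 3*h^2 - 16*h + 12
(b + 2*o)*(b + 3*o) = b^2 + 5*b*o + 6*o^2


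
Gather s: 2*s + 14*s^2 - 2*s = 14*s^2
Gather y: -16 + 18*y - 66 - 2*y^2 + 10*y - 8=-2*y^2 + 28*y - 90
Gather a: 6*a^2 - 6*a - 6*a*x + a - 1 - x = 6*a^2 + a*(-6*x - 5) - x - 1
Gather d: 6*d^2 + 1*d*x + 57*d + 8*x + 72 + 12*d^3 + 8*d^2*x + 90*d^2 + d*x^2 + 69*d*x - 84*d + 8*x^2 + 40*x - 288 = 12*d^3 + d^2*(8*x + 96) + d*(x^2 + 70*x - 27) + 8*x^2 + 48*x - 216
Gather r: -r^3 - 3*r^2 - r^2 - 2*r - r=-r^3 - 4*r^2 - 3*r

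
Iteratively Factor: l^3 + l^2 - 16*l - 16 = (l + 1)*(l^2 - 16) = (l - 4)*(l + 1)*(l + 4)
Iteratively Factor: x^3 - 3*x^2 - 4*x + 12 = (x - 3)*(x^2 - 4) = (x - 3)*(x + 2)*(x - 2)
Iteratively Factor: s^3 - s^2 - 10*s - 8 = (s + 1)*(s^2 - 2*s - 8) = (s + 1)*(s + 2)*(s - 4)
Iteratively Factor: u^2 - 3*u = (u - 3)*(u)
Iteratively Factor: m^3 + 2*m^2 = (m)*(m^2 + 2*m) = m^2*(m + 2)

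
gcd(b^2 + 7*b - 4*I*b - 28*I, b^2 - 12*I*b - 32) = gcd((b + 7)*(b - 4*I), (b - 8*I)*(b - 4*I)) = b - 4*I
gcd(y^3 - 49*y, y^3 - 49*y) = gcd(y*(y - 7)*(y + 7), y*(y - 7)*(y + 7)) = y^3 - 49*y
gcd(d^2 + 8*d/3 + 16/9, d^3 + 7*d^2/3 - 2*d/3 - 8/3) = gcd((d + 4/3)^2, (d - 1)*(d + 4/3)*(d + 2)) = d + 4/3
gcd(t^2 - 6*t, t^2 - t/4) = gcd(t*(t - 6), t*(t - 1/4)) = t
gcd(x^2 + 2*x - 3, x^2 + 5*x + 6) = x + 3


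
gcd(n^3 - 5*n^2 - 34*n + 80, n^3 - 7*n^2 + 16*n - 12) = n - 2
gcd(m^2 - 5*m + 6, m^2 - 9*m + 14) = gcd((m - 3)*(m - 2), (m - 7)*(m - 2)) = m - 2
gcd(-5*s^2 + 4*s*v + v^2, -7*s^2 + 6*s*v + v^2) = s - v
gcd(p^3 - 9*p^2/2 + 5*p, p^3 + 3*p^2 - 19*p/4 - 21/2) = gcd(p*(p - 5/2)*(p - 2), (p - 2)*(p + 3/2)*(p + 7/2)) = p - 2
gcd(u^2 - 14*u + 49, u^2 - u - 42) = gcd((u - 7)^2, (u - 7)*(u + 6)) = u - 7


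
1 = 1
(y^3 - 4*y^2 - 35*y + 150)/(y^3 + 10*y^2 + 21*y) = (y^3 - 4*y^2 - 35*y + 150)/(y*(y^2 + 10*y + 21))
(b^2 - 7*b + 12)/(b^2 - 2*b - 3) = (b - 4)/(b + 1)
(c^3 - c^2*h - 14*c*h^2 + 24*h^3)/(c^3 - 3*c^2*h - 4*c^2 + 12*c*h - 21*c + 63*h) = (c^2 + 2*c*h - 8*h^2)/(c^2 - 4*c - 21)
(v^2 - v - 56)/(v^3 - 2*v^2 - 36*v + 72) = (v^2 - v - 56)/(v^3 - 2*v^2 - 36*v + 72)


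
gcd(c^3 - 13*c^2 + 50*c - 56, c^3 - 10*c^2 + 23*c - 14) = c^2 - 9*c + 14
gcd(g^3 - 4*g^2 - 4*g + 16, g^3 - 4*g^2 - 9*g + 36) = g - 4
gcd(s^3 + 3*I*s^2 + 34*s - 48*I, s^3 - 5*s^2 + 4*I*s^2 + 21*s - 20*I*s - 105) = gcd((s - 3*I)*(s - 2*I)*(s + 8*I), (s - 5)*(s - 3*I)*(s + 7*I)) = s - 3*I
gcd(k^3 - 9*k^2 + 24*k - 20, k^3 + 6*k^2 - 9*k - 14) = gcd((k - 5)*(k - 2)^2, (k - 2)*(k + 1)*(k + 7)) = k - 2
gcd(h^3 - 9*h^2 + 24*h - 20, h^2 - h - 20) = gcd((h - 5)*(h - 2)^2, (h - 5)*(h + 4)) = h - 5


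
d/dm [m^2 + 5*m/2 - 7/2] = 2*m + 5/2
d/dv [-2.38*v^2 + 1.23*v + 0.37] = 1.23 - 4.76*v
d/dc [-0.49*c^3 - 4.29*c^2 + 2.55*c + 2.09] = -1.47*c^2 - 8.58*c + 2.55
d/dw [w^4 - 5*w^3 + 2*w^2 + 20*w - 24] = 4*w^3 - 15*w^2 + 4*w + 20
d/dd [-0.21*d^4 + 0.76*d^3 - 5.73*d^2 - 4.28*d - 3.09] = -0.84*d^3 + 2.28*d^2 - 11.46*d - 4.28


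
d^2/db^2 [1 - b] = 0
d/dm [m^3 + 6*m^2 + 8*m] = 3*m^2 + 12*m + 8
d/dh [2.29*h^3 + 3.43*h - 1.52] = 6.87*h^2 + 3.43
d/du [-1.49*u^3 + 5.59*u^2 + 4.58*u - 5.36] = -4.47*u^2 + 11.18*u + 4.58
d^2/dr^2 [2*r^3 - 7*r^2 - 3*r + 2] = 12*r - 14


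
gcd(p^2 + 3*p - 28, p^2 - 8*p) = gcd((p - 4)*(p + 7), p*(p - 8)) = 1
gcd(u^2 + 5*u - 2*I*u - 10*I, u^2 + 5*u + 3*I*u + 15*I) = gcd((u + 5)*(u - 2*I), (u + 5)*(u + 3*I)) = u + 5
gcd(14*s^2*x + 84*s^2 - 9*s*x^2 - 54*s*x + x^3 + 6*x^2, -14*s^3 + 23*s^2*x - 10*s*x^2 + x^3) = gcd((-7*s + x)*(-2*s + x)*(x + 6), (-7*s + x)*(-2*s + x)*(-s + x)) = 14*s^2 - 9*s*x + x^2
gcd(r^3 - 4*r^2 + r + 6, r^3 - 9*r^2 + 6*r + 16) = r^2 - r - 2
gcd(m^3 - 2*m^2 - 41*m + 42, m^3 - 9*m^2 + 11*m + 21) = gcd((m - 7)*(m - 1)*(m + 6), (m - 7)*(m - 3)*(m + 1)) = m - 7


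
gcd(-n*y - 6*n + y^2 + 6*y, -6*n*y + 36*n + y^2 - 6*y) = 1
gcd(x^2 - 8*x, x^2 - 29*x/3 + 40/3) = x - 8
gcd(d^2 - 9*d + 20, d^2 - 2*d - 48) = 1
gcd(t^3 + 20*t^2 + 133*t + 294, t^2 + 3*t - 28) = t + 7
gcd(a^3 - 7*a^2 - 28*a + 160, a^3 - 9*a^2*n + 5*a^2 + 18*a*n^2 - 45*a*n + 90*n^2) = a + 5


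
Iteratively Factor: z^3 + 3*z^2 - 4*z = (z - 1)*(z^2 + 4*z) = (z - 1)*(z + 4)*(z)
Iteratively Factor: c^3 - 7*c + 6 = (c + 3)*(c^2 - 3*c + 2) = (c - 1)*(c + 3)*(c - 2)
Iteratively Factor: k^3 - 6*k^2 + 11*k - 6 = (k - 3)*(k^2 - 3*k + 2) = (k - 3)*(k - 1)*(k - 2)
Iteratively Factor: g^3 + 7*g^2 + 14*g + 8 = (g + 1)*(g^2 + 6*g + 8) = (g + 1)*(g + 2)*(g + 4)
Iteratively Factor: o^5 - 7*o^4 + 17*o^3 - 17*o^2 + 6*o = (o - 3)*(o^4 - 4*o^3 + 5*o^2 - 2*o) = (o - 3)*(o - 1)*(o^3 - 3*o^2 + 2*o) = o*(o - 3)*(o - 1)*(o^2 - 3*o + 2) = o*(o - 3)*(o - 2)*(o - 1)*(o - 1)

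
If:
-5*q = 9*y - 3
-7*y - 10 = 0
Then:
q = 111/35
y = -10/7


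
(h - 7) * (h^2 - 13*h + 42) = h^3 - 20*h^2 + 133*h - 294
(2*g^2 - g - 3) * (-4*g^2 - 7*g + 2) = -8*g^4 - 10*g^3 + 23*g^2 + 19*g - 6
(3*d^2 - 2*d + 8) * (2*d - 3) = 6*d^3 - 13*d^2 + 22*d - 24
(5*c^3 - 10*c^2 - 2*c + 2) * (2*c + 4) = 10*c^4 - 44*c^2 - 4*c + 8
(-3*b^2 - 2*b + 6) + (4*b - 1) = -3*b^2 + 2*b + 5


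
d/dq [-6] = 0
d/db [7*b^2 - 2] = 14*b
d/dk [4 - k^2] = -2*k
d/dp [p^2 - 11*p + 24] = 2*p - 11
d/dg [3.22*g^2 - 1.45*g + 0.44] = 6.44*g - 1.45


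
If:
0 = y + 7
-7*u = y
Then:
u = 1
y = -7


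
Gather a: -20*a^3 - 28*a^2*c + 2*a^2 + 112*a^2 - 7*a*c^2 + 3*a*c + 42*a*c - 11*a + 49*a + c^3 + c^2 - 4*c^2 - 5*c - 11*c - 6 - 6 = -20*a^3 + a^2*(114 - 28*c) + a*(-7*c^2 + 45*c + 38) + c^3 - 3*c^2 - 16*c - 12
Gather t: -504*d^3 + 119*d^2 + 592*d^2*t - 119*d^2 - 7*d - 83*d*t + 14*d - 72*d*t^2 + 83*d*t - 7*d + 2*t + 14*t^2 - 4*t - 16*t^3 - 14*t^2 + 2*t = -504*d^3 + 592*d^2*t - 72*d*t^2 - 16*t^3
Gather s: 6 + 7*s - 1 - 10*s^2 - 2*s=-10*s^2 + 5*s + 5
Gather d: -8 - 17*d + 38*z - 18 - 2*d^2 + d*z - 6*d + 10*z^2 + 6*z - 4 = -2*d^2 + d*(z - 23) + 10*z^2 + 44*z - 30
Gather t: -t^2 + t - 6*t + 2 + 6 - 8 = -t^2 - 5*t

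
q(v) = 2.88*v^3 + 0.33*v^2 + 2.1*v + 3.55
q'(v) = 8.64*v^2 + 0.66*v + 2.1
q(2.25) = 42.75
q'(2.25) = 47.32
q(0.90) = 7.81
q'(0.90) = 9.69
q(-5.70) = -531.05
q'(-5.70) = 279.05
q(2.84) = 78.15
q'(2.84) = 73.66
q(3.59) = 148.59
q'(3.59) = 115.82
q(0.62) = 5.67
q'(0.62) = 5.83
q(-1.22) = -3.75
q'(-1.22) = 14.15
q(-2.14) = -27.66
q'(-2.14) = 40.26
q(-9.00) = -2088.14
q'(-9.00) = 696.00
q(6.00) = 650.11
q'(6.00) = 317.10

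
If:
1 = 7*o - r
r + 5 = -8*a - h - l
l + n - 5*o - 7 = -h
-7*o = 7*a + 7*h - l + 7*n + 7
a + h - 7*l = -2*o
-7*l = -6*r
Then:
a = -23200/2891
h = 134654/2891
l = 2406/413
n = -115159/2891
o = 460/413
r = 401/59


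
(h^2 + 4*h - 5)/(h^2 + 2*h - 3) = (h + 5)/(h + 3)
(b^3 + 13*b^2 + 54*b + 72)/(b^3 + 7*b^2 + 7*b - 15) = (b^2 + 10*b + 24)/(b^2 + 4*b - 5)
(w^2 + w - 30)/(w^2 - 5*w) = (w + 6)/w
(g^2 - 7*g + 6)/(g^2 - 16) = (g^2 - 7*g + 6)/(g^2 - 16)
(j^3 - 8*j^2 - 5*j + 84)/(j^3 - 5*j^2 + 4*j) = (j^2 - 4*j - 21)/(j*(j - 1))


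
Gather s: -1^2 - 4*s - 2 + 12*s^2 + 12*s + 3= 12*s^2 + 8*s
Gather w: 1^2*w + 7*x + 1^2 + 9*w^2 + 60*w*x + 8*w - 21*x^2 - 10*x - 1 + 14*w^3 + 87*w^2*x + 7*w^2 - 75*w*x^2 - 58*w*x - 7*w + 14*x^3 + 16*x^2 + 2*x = 14*w^3 + w^2*(87*x + 16) + w*(-75*x^2 + 2*x + 2) + 14*x^3 - 5*x^2 - x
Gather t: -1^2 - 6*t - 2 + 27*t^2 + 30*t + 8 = 27*t^2 + 24*t + 5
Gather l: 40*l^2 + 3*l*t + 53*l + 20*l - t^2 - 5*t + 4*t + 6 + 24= 40*l^2 + l*(3*t + 73) - t^2 - t + 30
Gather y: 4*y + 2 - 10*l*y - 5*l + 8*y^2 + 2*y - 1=-5*l + 8*y^2 + y*(6 - 10*l) + 1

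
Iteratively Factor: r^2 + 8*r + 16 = (r + 4)*(r + 4)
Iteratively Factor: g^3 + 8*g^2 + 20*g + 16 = (g + 4)*(g^2 + 4*g + 4) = (g + 2)*(g + 4)*(g + 2)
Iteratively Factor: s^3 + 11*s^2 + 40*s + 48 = (s + 4)*(s^2 + 7*s + 12) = (s + 3)*(s + 4)*(s + 4)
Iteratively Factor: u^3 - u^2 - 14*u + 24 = (u - 3)*(u^2 + 2*u - 8) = (u - 3)*(u + 4)*(u - 2)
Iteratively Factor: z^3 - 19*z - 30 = (z + 2)*(z^2 - 2*z - 15) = (z + 2)*(z + 3)*(z - 5)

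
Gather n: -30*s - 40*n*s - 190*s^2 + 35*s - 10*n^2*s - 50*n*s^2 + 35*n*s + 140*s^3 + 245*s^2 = -10*n^2*s + n*(-50*s^2 - 5*s) + 140*s^3 + 55*s^2 + 5*s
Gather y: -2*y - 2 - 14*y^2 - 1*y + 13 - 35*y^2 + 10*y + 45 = -49*y^2 + 7*y + 56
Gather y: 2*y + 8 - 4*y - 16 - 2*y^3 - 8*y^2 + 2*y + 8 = -2*y^3 - 8*y^2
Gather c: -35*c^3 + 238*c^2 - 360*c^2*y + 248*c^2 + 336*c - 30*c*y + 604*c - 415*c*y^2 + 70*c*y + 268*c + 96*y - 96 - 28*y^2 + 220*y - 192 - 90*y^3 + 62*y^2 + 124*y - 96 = -35*c^3 + c^2*(486 - 360*y) + c*(-415*y^2 + 40*y + 1208) - 90*y^3 + 34*y^2 + 440*y - 384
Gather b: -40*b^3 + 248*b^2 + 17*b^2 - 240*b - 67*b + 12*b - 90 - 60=-40*b^3 + 265*b^2 - 295*b - 150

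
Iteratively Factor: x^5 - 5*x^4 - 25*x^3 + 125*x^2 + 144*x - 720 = (x - 4)*(x^4 - x^3 - 29*x^2 + 9*x + 180) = (x - 4)*(x + 3)*(x^3 - 4*x^2 - 17*x + 60) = (x - 4)*(x + 3)*(x + 4)*(x^2 - 8*x + 15) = (x - 5)*(x - 4)*(x + 3)*(x + 4)*(x - 3)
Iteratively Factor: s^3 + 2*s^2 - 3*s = (s)*(s^2 + 2*s - 3) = s*(s + 3)*(s - 1)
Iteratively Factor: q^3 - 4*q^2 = (q - 4)*(q^2) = q*(q - 4)*(q)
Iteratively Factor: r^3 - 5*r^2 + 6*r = (r - 3)*(r^2 - 2*r) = r*(r - 3)*(r - 2)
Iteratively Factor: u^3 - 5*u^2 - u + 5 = (u + 1)*(u^2 - 6*u + 5) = (u - 1)*(u + 1)*(u - 5)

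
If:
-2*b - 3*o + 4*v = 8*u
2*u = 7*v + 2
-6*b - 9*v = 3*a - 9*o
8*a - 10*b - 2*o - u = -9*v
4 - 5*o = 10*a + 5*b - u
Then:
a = 1010/2443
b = 194/2443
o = -324/2443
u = -46/349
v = -790/2443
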